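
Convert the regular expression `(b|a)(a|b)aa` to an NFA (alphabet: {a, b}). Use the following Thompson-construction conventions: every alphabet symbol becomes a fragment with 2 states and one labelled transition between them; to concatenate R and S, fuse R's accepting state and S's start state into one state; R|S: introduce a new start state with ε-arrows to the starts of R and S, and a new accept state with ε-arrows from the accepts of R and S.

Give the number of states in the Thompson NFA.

Recursing over subexpressions:
Each of the 6 symbol leaves contributes a 2-state fragment.
  b|a — 6 states
  a|b — 6 states
  (b|a)(a|b)aa — 13 states

13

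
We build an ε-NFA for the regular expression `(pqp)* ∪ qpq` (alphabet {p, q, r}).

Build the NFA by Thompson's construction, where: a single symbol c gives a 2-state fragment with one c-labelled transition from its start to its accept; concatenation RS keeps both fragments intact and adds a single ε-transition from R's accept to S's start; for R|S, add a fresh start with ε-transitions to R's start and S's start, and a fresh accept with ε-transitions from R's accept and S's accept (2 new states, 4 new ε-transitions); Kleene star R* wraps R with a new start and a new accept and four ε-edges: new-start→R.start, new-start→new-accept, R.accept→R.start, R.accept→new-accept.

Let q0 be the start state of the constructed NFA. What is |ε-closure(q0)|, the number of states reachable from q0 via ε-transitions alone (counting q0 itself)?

Let C(F) = |ε-closure(F.start)| within fragment F, and note whether F accepts ε. Symbol fragments have C = 1 and do not accept ε. Then:
  pqp — same as the first factor's closure: C = 1
  (pqp)* — C = 1 (new start) + 1 (body) + 1 (new accept) = 3
  qpq — same as the first factor's closure: C = 1
  (pqp)* ∪ qpq — C = 1 (new start) + (3 + 1) + 1 (new accept, since some branch ε-reaches its own accept) = 6

6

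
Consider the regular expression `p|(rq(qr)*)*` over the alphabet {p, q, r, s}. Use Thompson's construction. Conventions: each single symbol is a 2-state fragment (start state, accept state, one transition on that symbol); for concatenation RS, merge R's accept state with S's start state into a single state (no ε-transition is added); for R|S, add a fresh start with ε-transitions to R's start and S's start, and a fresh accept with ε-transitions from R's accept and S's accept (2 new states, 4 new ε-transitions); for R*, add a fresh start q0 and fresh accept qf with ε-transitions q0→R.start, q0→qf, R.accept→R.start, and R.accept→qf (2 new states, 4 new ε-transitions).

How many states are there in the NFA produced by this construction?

13

Recursing over subexpressions:
Each of the 5 symbol leaves contributes a 2-state fragment.
  qr : 3 states
  (qr)* : 5 states
  rq(qr)* : 7 states
  (rq(qr)*)* : 9 states
  p|(rq(qr)*)* : 13 states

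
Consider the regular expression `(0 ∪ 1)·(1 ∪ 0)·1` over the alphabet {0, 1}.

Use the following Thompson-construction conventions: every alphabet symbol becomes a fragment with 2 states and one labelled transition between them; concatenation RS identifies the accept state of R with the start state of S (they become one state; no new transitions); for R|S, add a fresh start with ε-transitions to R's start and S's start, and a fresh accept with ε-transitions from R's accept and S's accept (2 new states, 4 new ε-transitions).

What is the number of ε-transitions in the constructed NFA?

8

Bottom-up over the parse tree:
Each of the 5 symbol leaves contributes 0 ε-transitions.
  0 ∪ 1 → 4 ε-transitions
  1 ∪ 0 → 4 ε-transitions
  (0 ∪ 1)·(1 ∪ 0)·1 → 8 ε-transitions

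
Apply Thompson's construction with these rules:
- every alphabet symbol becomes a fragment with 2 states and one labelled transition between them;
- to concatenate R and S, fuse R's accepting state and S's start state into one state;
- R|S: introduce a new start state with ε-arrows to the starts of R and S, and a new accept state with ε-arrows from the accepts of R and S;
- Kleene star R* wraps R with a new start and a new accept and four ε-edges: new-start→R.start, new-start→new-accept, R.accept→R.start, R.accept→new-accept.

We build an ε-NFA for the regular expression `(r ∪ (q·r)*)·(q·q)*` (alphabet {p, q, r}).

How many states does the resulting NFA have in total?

Recursing over subexpressions:
Each of the 5 symbol leaves contributes a 2-state fragment.
  q·r → 3 states
  (q·r)* → 5 states
  r ∪ (q·r)* → 9 states
  q·q → 3 states
  (q·q)* → 5 states
  (r ∪ (q·r)*)·(q·q)* → 13 states

13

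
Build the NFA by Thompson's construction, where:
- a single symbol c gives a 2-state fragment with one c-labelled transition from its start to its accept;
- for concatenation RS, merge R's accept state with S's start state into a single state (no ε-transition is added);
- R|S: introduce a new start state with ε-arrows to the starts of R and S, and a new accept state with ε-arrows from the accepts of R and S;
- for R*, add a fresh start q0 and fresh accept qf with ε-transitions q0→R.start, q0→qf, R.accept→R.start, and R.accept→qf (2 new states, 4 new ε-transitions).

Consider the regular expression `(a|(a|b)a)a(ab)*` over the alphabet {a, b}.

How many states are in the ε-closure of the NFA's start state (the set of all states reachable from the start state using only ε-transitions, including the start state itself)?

Work bottom-up. For each fragment F, track |ε-closure(F.start)| and whether F's accept lies in that closure (i.e. whether F accepts ε). A single-symbol fragment has closure size 1 and does not accept ε.
  a|b : |ε-closure| = 1 + 1 + 1 = 3 (the new accept is not ε-reachable since no branch accepts ε)
  (a|b)a : same as the first factor's closure: |ε-closure| = 3
  a|(a|b)a : new start ε-reaches every alternative's start; none of them accept ε, so the new accept is not reached: |ε-closure| = 1 + 1 + 3 = 5
  ab : same as the first factor's closure: |ε-closure| = 1
  (ab)* : new start has ε-edges to the inner start and to the new accept, so |ε-closure| = 2 + 1 = 3
  (a|(a|b)a)a(ab)* : same as the first factor's closure: |ε-closure| = 5

5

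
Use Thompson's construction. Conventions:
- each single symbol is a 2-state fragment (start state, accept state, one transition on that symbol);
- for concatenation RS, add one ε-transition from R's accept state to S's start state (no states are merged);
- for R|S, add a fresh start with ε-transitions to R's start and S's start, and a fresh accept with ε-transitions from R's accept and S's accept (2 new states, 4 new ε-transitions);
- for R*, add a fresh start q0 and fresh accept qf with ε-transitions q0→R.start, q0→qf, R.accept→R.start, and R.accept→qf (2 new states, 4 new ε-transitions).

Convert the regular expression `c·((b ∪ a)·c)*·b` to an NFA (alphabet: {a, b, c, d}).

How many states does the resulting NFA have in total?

By structural recursion:
Each of the 5 symbol leaves contributes a 2-state fragment.
  b ∪ a : 6 states
  (b ∪ a)·c : 8 states
  ((b ∪ a)·c)* : 10 states
  c·((b ∪ a)·c)*·b : 14 states

14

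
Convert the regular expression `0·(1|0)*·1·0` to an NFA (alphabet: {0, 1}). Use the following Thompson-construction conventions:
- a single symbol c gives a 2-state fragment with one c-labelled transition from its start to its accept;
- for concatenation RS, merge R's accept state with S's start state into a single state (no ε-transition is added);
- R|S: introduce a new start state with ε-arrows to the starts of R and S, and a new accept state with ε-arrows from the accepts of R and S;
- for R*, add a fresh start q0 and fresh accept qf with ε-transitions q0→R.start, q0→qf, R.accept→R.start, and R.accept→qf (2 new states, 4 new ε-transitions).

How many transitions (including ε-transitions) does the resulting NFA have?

Recursing over subexpressions:
Each of the 5 symbol leaves contributes 1 transition (1 symbol, 0 ε).
  1|0 = 6 transitions (2 symbol, 4 ε)
  (1|0)* = 10 transitions (2 symbol, 8 ε)
  0·(1|0)*·1·0 = 13 transitions (5 symbol, 8 ε)

13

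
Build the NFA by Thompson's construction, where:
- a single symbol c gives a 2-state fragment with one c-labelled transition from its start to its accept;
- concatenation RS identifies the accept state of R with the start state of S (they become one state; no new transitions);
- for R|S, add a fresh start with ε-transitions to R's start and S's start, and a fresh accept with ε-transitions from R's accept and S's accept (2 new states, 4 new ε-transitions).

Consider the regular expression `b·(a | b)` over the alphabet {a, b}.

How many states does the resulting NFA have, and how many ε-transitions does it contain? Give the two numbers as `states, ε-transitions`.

Per subexpression:
Each of the 3 symbol leaves contributes 2 states and 0 ε-transitions.
  a | b — 6 states, 4 ε-transitions
  b·(a | b) — 7 states, 4 ε-transitions

7, 4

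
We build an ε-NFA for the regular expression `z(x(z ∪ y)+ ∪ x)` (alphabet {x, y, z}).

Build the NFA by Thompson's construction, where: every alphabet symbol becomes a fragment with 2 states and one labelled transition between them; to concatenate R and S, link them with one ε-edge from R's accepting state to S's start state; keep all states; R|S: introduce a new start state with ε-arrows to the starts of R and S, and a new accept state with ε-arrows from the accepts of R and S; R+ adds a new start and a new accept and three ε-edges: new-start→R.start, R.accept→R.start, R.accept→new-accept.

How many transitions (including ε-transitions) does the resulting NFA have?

Per subexpression:
Each of the 5 symbol leaves contributes 1 transition (1 symbol, 0 ε).
  z ∪ y = 6 transitions (2 symbol, 4 ε)
  (z ∪ y)+ = 9 transitions (2 symbol, 7 ε)
  x(z ∪ y)+ = 11 transitions (3 symbol, 8 ε)
  x(z ∪ y)+ ∪ x = 16 transitions (4 symbol, 12 ε)
  z(x(z ∪ y)+ ∪ x) = 18 transitions (5 symbol, 13 ε)

18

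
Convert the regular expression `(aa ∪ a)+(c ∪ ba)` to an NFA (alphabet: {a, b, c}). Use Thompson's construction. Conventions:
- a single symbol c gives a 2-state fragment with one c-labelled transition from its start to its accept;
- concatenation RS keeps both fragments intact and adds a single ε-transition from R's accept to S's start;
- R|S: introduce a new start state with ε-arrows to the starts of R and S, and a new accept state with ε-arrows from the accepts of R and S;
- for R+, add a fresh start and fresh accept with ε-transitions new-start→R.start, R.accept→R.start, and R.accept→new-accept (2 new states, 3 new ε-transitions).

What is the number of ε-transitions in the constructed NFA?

Recursing over subexpressions:
Each of the 6 symbol leaves contributes 0 ε-transitions.
  aa = 1 ε-transition
  aa ∪ a = 5 ε-transitions
  (aa ∪ a)+ = 8 ε-transitions
  ba = 1 ε-transition
  c ∪ ba = 5 ε-transitions
  (aa ∪ a)+(c ∪ ba) = 14 ε-transitions

14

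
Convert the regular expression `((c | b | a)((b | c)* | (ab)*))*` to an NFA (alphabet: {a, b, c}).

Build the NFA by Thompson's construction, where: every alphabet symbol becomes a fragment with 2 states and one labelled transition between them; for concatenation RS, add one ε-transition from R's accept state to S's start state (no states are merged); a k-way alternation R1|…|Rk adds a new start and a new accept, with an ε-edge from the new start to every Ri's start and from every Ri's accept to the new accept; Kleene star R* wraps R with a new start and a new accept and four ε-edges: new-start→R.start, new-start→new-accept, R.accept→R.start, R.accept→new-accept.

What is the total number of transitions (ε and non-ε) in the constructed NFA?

Recursing over subexpressions:
Each of the 7 symbol leaves contributes 1 transition (1 symbol, 0 ε).
  c | b | a = 9 transitions (3 symbol, 6 ε)
  b | c = 6 transitions (2 symbol, 4 ε)
  (b | c)* = 10 transitions (2 symbol, 8 ε)
  ab = 3 transitions (2 symbol, 1 ε)
  (ab)* = 7 transitions (2 symbol, 5 ε)
  (b | c)* | (ab)* = 21 transitions (4 symbol, 17 ε)
  (c | b | a)((b | c)* | (ab)*) = 31 transitions (7 symbol, 24 ε)
  ((c | b | a)((b | c)* | (ab)*))* = 35 transitions (7 symbol, 28 ε)

35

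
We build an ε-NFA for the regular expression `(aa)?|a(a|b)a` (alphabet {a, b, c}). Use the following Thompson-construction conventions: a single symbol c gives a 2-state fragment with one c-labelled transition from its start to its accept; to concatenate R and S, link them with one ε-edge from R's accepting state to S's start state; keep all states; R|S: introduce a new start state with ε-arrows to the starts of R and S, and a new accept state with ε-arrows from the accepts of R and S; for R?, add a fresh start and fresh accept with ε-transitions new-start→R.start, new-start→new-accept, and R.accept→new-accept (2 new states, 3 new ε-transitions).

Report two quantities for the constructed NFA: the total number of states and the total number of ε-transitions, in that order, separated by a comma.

Recursing over subexpressions:
Each of the 6 symbol leaves contributes 2 states and 0 ε-transitions.
  aa = 4 states, 1 ε-transition
  (aa)? = 6 states, 4 ε-transitions
  a|b = 6 states, 4 ε-transitions
  a(a|b)a = 10 states, 6 ε-transitions
  (aa)?|a(a|b)a = 18 states, 14 ε-transitions

18, 14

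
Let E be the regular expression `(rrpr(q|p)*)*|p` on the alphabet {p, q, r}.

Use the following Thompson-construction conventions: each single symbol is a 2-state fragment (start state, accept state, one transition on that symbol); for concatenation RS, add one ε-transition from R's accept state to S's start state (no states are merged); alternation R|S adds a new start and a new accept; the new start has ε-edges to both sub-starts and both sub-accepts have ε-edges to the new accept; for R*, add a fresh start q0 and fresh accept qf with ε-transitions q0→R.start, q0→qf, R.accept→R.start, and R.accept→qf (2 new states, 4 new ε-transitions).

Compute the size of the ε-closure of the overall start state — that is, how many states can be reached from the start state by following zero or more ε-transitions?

6

Compute the ε-closure size of each fragment's start state recursively; a symbol fragment's start has no outgoing ε-edge, so its closure is just itself (size 1).
  q|p : new start ε-reaches every alternative's start; none of them accept ε, so the new accept is not reached: |closure| = 1 + 1 + 1 = 3
  (q|p)* : new start has ε-edges to the inner start and to the new accept, so |closure| = 2 + 3 = 5
  rrpr(q|p)* : |closure| equals the left operand's closure size = 1 (its accept is not ε-reachable, so the closure stops there)
  (rrpr(q|p)*)* : |closure| = 1 (new start) + 1 (body) + 1 (new accept) = 3
  (rrpr(q|p)*)*|p : |closure| = 1 (new start) + (3 + 1) + 1 (new accept, since some branch ε-reaches its own accept) = 6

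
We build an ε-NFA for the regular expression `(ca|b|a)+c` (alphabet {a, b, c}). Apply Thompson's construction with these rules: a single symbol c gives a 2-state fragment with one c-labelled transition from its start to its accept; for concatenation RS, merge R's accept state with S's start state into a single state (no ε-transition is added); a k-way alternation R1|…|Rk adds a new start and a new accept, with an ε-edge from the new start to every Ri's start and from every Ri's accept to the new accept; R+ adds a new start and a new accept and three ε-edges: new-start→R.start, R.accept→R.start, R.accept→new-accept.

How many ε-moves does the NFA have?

9

Recursing over subexpressions:
Each of the 5 symbol leaves contributes 0 ε-transitions.
  ca : 0 ε-transitions
  ca|b|a : 6 ε-transitions
  (ca|b|a)+ : 9 ε-transitions
  (ca|b|a)+c : 9 ε-transitions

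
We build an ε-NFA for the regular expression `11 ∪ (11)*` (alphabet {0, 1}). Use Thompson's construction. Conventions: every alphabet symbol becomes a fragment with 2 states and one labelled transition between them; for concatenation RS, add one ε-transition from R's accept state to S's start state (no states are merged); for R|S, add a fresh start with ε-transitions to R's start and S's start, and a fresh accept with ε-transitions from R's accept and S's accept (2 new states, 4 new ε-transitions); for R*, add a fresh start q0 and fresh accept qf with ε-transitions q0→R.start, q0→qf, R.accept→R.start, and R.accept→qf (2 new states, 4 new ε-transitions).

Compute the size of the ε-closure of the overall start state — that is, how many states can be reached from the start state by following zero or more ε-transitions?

Let C(F) = |ε-closure(F.start)| within fragment F, and note whether F accepts ε. Symbol fragments have C = 1 and do not accept ε. Then:
  11 : |closure| equals the left operand's closure size = 1 (its accept is not ε-reachable, so the closure stops there)
  11 : |closure| equals the left operand's closure size = 1 (its accept is not ε-reachable, so the closure stops there)
  (11)* : the star's fresh start ε-reaches both the body's start and the fresh accept: |closure| = 2 + 1 = 3
  11 ∪ (11)* : new start ε-reaches every alternative's start; at least one alternative accepts ε, so the union's new accept is reached too: |closure| = 1 + 1 + 3 + 1 = 6

6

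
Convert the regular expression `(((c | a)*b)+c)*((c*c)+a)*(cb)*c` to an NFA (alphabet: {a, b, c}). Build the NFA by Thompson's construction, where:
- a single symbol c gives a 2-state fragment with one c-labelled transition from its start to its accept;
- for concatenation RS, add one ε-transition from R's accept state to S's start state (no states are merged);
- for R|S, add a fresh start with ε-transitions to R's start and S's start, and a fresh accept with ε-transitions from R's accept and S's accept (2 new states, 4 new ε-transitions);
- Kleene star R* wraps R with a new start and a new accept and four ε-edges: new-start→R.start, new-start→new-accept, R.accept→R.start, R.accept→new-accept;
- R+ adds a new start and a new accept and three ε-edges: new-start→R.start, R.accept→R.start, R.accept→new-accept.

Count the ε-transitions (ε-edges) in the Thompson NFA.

38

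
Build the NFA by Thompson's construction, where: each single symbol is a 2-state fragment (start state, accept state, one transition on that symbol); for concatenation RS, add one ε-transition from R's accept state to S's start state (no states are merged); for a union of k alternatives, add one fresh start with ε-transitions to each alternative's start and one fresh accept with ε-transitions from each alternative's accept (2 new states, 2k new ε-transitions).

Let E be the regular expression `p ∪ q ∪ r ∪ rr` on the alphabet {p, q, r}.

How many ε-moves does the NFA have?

9

By structural recursion:
Each of the 5 symbol leaves contributes 0 ε-transitions.
  rr → 1 ε-transition
  p ∪ q ∪ r ∪ rr → 9 ε-transitions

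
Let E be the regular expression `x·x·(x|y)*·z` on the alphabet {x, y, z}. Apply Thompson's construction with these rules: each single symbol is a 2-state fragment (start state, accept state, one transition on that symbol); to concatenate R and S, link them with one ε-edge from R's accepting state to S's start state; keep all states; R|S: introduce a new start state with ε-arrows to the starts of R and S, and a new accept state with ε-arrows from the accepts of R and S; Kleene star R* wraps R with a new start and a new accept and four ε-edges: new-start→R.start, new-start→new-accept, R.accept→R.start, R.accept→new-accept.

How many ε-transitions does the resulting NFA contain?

11

By structural recursion:
Each of the 5 symbol leaves contributes 0 ε-transitions.
  x|y → 4 ε-transitions
  (x|y)* → 8 ε-transitions
  x·x·(x|y)*·z → 11 ε-transitions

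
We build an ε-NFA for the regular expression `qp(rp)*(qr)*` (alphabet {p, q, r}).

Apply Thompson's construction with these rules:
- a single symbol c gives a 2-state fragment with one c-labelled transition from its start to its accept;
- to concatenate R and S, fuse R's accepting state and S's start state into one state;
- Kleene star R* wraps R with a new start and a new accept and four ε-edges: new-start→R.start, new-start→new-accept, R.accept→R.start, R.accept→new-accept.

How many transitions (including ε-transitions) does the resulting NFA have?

14

By structural recursion:
Each of the 6 symbol leaves contributes 1 transition (1 symbol, 0 ε).
  rp — 2 transitions (2 symbol, 0 ε)
  (rp)* — 6 transitions (2 symbol, 4 ε)
  qr — 2 transitions (2 symbol, 0 ε)
  (qr)* — 6 transitions (2 symbol, 4 ε)
  qp(rp)*(qr)* — 14 transitions (6 symbol, 8 ε)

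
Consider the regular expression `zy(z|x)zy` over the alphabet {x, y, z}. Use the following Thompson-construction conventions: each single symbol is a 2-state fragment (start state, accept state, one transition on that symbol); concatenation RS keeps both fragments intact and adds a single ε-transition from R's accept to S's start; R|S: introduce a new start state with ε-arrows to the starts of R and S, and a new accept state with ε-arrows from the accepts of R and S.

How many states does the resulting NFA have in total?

Bottom-up over the parse tree:
Each of the 6 symbol leaves contributes a 2-state fragment.
  z|x : 6 states
  zy(z|x)zy : 14 states

14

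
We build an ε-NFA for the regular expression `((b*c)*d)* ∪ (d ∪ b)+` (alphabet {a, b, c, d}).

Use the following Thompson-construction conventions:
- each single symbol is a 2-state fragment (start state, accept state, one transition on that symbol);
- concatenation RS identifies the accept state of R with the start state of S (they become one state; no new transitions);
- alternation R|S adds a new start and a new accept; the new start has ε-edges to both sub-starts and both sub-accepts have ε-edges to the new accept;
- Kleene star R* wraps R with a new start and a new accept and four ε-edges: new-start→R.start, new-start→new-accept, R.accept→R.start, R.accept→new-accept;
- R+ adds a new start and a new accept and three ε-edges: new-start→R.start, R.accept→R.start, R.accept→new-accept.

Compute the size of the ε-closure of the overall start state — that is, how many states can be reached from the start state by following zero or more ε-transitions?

13

Let C(F) = |ε-closure(F.start)| within fragment F, and note whether F accepts ε. Symbol fragments have C = 1 and do not accept ε. Then:
  b* : new start has ε-edges to the inner start and to the new accept, so |closure| = 2 + 1 = 3
  b*c : |closure| = 3 + (1−1) = 3 (closure spills across the concat boundary because the left factor accepts ε)
  (b*c)* : the star's fresh start ε-reaches both the body's start and the fresh accept: |closure| = 2 + 3 = 5
  (b*c)*d : the left operand accepts ε, so the closure extends into the next operand (the shared merged state is already counted); |closure| = 5 + (1−1) = 5
  ((b*c)*d)* : the star's fresh start ε-reaches both the body's start and the fresh accept: |closure| = 2 + 5 = 7
  d ∪ b : new start ε-reaches every alternative's start; none of them accept ε, so the new accept is not reached: |closure| = 1 + 1 + 1 = 3
  (d ∪ b)+ : new start ε-reaches only the body's start; the new accept needs a symbol first: |closure| = 1 + 3 = 4
  ((b*c)*d)* ∪ (d ∪ b)+ : new start ε-reaches every alternative's start; at least one alternative accepts ε, so the union's new accept is reached too: |closure| = 1 + 7 + 4 + 1 = 13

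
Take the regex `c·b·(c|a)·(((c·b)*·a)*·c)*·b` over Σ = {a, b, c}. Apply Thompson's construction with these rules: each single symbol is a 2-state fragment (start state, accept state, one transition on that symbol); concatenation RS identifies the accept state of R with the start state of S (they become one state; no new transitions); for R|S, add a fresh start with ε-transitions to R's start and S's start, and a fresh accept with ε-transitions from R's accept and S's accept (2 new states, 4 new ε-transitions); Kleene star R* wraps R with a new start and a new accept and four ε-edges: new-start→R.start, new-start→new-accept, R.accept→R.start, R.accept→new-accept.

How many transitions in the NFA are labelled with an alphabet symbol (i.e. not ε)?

9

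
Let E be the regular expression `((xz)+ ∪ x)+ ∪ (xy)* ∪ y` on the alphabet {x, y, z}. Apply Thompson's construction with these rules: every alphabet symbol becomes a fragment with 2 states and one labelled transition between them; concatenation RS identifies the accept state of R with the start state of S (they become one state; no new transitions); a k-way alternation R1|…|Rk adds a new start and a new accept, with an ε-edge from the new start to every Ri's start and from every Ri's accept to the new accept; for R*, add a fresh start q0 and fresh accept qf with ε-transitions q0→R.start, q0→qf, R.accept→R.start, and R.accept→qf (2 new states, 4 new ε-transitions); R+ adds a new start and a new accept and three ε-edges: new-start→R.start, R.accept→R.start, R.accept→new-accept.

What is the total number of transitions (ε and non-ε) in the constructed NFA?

26

Building bottom-up:
Each of the 6 symbol leaves contributes 1 transition (1 symbol, 0 ε).
  xz = 2 transitions (2 symbol, 0 ε)
  (xz)+ = 5 transitions (2 symbol, 3 ε)
  (xz)+ ∪ x = 10 transitions (3 symbol, 7 ε)
  ((xz)+ ∪ x)+ = 13 transitions (3 symbol, 10 ε)
  xy = 2 transitions (2 symbol, 0 ε)
  (xy)* = 6 transitions (2 symbol, 4 ε)
  ((xz)+ ∪ x)+ ∪ (xy)* ∪ y = 26 transitions (6 symbol, 20 ε)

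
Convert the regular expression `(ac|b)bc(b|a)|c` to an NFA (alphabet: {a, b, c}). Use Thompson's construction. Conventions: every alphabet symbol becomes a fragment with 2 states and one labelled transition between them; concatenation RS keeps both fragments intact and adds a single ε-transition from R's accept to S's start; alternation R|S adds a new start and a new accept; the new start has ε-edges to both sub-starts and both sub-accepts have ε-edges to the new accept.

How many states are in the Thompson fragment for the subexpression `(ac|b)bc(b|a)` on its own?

18

Fragment for `(ac|b)bc(b|a)`:
Each of the 7 symbol leaves contributes a 2-state fragment.
  ac → 4 states
  ac|b → 8 states
  b|a → 6 states
  (ac|b)bc(b|a) → 18 states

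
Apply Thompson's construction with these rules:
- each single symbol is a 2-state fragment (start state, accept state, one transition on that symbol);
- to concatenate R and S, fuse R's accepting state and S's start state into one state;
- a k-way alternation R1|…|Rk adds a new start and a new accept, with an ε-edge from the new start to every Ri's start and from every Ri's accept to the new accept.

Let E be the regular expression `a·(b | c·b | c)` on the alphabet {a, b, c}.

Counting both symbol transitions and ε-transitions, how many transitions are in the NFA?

Building bottom-up:
Each of the 5 symbol leaves contributes 1 transition (1 symbol, 0 ε).
  c·b : 2 transitions (2 symbol, 0 ε)
  b | c·b | c : 10 transitions (4 symbol, 6 ε)
  a·(b | c·b | c) : 11 transitions (5 symbol, 6 ε)

11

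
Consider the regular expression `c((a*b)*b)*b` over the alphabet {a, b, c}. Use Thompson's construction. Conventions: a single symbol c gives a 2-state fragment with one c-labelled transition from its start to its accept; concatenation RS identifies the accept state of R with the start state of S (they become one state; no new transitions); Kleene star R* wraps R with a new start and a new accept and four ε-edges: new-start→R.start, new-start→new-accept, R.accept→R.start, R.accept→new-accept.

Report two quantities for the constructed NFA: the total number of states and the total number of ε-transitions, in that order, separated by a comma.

Bottom-up over the parse tree:
Each of the 5 symbol leaves contributes 2 states and 0 ε-transitions.
  a* : 4 states, 4 ε-transitions
  a*b : 5 states, 4 ε-transitions
  (a*b)* : 7 states, 8 ε-transitions
  (a*b)*b : 8 states, 8 ε-transitions
  ((a*b)*b)* : 10 states, 12 ε-transitions
  c((a*b)*b)*b : 12 states, 12 ε-transitions

12, 12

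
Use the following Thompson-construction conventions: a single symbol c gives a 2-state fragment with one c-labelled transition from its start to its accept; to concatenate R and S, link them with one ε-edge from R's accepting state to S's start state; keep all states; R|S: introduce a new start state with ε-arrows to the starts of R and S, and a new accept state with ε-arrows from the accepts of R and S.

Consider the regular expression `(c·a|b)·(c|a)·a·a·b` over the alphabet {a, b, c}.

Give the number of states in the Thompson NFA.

20

By structural recursion:
Each of the 8 symbol leaves contributes a 2-state fragment.
  c·a = 4 states
  c·a|b = 8 states
  c|a = 6 states
  (c·a|b)·(c|a)·a·a·b = 20 states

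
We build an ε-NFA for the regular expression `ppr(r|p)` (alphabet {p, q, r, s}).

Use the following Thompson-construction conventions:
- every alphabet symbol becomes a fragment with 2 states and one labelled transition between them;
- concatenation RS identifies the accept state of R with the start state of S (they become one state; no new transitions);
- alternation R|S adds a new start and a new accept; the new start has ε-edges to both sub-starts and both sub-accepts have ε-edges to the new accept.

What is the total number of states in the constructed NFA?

9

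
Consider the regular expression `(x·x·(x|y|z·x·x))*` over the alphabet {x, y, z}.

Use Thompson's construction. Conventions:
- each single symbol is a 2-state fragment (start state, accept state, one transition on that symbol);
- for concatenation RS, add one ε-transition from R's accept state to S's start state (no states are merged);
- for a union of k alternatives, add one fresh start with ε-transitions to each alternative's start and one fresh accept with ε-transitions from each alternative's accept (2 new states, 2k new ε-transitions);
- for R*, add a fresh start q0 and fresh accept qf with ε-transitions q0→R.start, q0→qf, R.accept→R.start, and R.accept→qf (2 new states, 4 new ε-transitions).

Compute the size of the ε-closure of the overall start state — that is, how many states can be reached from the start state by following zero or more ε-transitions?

Let C(F) = |ε-closure(F.start)| within fragment F, and note whether F accepts ε. Symbol fragments have C = 1 and do not accept ε. Then:
  z·x·x — |ε-closure| equals the left operand's closure size = 1 (its accept is not ε-reachable, so the closure stops there)
  x|y|z·x·x — new start ε-reaches every alternative's start; none of them accept ε, so the new accept is not reached: |ε-closure| = 1 + 1 + 1 + 1 = 4
  x·x·(x|y|z·x·x) — same as the first factor's closure: |ε-closure| = 1
  (x·x·(x|y|z·x·x))* — the star's fresh start ε-reaches both the body's start and the fresh accept: |ε-closure| = 2 + 1 = 3

3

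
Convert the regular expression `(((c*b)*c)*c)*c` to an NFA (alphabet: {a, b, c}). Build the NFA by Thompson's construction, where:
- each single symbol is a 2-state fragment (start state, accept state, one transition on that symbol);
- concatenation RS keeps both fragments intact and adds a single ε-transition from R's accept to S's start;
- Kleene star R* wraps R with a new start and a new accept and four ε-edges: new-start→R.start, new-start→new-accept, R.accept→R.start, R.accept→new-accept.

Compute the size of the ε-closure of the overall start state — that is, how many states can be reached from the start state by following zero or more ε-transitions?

13

Work bottom-up. For each fragment F, track |ε-closure(F.start)| and whether F's accept lies in that closure (i.e. whether F accepts ε). A single-symbol fragment has closure size 1 and does not accept ε.
  c* — new start has ε-edges to the inner start and to the new accept, so C = 2 + 1 = 3
  c*b — C = 3 + 1 = 4 (closure spills across the concat boundary because the left factor accepts ε)
  (c*b)* — the star's fresh start ε-reaches both the body's start and the fresh accept: C = 2 + 4 = 6
  (c*b)*c — the left operand accepts ε, so the closure extends into the next operand (via the concat ε-link); C = 6 + 1 = 7
  ((c*b)*c)* — new start has ε-edges to the inner start and to the new accept, so C = 2 + 7 = 9
  ((c*b)*c)*c — C = 9 + 1 = 10 (closure spills across the concat boundary because the left factor accepts ε)
  (((c*b)*c)*c)* — C = 1 (new start) + 10 (body) + 1 (new accept) = 12
  (((c*b)*c)*c)*c — C = 12 + 1 = 13 (closure spills across the concat boundary because the left factor accepts ε)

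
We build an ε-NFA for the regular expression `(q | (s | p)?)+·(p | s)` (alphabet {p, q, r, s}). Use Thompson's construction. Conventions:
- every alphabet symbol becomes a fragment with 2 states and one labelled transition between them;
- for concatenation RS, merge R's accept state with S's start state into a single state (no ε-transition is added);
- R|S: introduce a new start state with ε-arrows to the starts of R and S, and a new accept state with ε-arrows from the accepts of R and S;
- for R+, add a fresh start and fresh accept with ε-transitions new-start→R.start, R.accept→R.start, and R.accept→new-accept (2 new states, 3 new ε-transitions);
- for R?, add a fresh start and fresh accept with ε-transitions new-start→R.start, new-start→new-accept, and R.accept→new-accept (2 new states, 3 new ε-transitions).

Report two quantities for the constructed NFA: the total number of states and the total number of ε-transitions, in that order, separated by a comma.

Recursing over subexpressions:
Each of the 5 symbol leaves contributes 2 states and 0 ε-transitions.
  s | p : 6 states, 4 ε-transitions
  (s | p)? : 8 states, 7 ε-transitions
  q | (s | p)? : 12 states, 11 ε-transitions
  (q | (s | p)?)+ : 14 states, 14 ε-transitions
  p | s : 6 states, 4 ε-transitions
  (q | (s | p)?)+·(p | s) : 19 states, 18 ε-transitions

19, 18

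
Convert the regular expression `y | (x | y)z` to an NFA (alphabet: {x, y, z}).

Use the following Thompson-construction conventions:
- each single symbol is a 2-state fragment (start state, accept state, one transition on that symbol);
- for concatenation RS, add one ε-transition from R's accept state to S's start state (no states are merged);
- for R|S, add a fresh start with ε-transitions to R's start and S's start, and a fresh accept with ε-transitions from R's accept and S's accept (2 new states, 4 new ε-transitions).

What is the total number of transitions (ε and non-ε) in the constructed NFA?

Bottom-up over the parse tree:
Each of the 4 symbol leaves contributes 1 transition (1 symbol, 0 ε).
  x | y → 6 transitions (2 symbol, 4 ε)
  (x | y)z → 8 transitions (3 symbol, 5 ε)
  y | (x | y)z → 13 transitions (4 symbol, 9 ε)

13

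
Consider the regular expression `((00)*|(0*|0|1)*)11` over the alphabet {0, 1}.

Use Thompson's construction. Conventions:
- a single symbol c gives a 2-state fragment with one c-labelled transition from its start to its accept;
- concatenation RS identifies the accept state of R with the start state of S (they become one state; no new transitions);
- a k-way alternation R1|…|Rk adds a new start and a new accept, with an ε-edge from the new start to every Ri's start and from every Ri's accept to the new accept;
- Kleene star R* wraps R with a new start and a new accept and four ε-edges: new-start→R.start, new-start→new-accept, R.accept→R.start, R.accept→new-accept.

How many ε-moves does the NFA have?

22

Building bottom-up:
Each of the 7 symbol leaves contributes 0 ε-transitions.
  00 — 0 ε-transitions
  (00)* — 4 ε-transitions
  0* — 4 ε-transitions
  0*|0|1 — 10 ε-transitions
  (0*|0|1)* — 14 ε-transitions
  (00)*|(0*|0|1)* — 22 ε-transitions
  ((00)*|(0*|0|1)*)11 — 22 ε-transitions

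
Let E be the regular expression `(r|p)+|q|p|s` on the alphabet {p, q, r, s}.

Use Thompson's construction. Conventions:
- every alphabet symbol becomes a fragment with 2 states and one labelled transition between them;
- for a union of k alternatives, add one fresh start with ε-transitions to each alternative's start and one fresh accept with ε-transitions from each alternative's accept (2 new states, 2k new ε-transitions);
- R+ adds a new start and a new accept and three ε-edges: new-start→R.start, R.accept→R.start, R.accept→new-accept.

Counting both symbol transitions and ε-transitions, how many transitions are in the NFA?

20

Building bottom-up:
Each of the 5 symbol leaves contributes 1 transition (1 symbol, 0 ε).
  r|p = 6 transitions (2 symbol, 4 ε)
  (r|p)+ = 9 transitions (2 symbol, 7 ε)
  (r|p)+|q|p|s = 20 transitions (5 symbol, 15 ε)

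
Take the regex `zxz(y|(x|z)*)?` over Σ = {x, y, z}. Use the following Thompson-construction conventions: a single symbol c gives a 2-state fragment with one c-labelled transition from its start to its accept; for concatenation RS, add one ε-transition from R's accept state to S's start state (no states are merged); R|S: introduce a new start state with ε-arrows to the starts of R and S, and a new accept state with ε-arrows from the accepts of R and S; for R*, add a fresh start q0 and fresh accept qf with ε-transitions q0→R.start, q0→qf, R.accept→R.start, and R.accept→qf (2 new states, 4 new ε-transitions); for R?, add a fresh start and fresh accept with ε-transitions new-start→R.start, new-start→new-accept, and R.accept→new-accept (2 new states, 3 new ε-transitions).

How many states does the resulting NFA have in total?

By structural recursion:
Each of the 6 symbol leaves contributes a 2-state fragment.
  x|z = 6 states
  (x|z)* = 8 states
  y|(x|z)* = 12 states
  (y|(x|z)*)? = 14 states
  zxz(y|(x|z)*)? = 20 states

20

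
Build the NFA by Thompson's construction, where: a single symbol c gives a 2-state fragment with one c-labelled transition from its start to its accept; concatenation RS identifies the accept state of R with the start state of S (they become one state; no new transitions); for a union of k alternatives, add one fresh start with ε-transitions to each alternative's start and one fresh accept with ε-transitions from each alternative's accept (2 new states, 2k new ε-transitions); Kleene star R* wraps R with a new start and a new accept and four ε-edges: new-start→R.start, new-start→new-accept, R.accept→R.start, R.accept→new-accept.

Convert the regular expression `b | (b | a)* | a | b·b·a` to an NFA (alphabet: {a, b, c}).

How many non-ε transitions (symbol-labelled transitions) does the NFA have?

Per subexpression:
Each of the 7 symbol leaves contributes exactly 1 symbol transition.
  b | a → 2 symbol transitions
  (b | a)* → 2 symbol transitions
  b·b·a → 3 symbol transitions
  b | (b | a)* | a | b·b·a → 7 symbol transitions

7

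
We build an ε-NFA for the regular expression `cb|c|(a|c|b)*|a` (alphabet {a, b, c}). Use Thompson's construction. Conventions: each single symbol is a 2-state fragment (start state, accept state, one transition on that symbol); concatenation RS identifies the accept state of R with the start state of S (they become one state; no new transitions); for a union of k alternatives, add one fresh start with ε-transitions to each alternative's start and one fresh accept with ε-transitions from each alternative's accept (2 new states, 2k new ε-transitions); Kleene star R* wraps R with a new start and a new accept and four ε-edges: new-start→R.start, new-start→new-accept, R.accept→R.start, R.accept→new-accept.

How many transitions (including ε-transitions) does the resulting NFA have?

Building bottom-up:
Each of the 7 symbol leaves contributes 1 transition (1 symbol, 0 ε).
  cb → 2 transitions (2 symbol, 0 ε)
  a|c|b → 9 transitions (3 symbol, 6 ε)
  (a|c|b)* → 13 transitions (3 symbol, 10 ε)
  cb|c|(a|c|b)*|a → 25 transitions (7 symbol, 18 ε)

25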